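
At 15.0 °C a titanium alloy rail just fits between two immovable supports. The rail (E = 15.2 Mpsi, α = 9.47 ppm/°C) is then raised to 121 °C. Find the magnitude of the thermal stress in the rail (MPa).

105 MPa

E = 15.2 Mpsi = 104.8 GPa.
ΔT = 106.0 K. Constrained thermal stress σ = E·α·ΔT = 104.8×10³ MPa × 9.47×10⁻⁶ × 106.0 = 105 MPa (compressive).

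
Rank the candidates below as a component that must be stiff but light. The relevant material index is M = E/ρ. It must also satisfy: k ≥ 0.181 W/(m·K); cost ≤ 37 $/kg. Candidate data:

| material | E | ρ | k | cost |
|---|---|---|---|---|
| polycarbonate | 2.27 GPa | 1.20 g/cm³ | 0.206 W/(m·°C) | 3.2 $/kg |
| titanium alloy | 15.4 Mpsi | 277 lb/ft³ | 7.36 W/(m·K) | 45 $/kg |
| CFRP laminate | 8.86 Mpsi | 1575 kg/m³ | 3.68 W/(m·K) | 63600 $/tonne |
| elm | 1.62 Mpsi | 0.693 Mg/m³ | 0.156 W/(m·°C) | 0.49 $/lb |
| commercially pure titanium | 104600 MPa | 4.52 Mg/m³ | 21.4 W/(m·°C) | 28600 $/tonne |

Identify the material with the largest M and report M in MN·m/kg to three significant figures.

commercially pure titanium, M = 23.1 MN·m/kg

Screen on constraints: k ≥ 0.181 W/(m·K); cost ≤ 37 $/kg. Survivors: polycarbonate, commercially pure titanium.
Putting every candidate on a common basis:
  polycarbonate: E = 2.270 GPa, ρ = 1200 kg/m³
  commercially pure titanium: E = 104.6 GPa, ρ = 4520 kg/m³
  commercially pure titanium: M = 23.1 MN·m/kg
  polycarbonate: M = 1.89 MN·m/kg
Commercially pure titanium ranks first.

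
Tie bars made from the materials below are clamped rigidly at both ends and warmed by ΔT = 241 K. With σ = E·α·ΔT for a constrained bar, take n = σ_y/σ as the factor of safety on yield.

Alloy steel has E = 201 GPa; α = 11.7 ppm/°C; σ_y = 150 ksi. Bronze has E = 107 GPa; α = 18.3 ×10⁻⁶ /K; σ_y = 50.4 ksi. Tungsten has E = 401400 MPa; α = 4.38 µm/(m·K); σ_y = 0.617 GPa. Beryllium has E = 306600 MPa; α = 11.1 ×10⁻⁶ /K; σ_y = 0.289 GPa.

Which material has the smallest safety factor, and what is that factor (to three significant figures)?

Per material, after unit conversion:
  alloy steel: E = 201.0, α = 11.7, σ_y = 1034 → σ = 567 MPa, n = 1.82
  bronze: E = 107.0, α = 18.3, σ_y = 347.5 → σ = 472 MPa, n = 0.736
  tungsten: E = 401.4, α = 4.38, σ_y = 617.0 → σ = 424 MPa, n = 1.46
  beryllium: E = 306.6, α = 11.1, σ_y = 289.0 → σ = 820 MPa, n = 0.352
Smallest n: beryllium with n = 0.352.

beryllium, n = 0.352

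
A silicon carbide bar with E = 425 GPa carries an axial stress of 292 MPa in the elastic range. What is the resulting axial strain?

6.87×10⁻⁴

ε = σ/E = 292 / 425000 = 6.87×10⁻⁴.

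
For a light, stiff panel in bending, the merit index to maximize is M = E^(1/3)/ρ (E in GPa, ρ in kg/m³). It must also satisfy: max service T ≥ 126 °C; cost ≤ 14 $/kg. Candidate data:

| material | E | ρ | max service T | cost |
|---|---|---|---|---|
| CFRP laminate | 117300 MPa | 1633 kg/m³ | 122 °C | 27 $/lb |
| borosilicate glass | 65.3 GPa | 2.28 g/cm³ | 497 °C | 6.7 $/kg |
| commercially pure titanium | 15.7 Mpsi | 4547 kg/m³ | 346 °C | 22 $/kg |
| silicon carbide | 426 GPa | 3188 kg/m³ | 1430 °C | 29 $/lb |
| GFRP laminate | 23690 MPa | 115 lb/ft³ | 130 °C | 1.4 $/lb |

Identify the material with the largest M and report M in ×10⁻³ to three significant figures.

borosilicate glass, M = 1.77×10⁻³

Screen on constraints: max service T ≥ 126 °C; cost ≤ 14 $/kg. Survivors: borosilicate glass, GFRP laminate.
After converting to SI:
  borosilicate glass: E = 65.30 GPa, ρ = 2280 kg/m³
  GFRP laminate: E = 23.69 GPa, ρ = 1842 kg/m³
  borosilicate glass: M = 1.77×10⁻³
  GFRP laminate: M = 1.56×10⁻³
Borosilicate glass has the largest M.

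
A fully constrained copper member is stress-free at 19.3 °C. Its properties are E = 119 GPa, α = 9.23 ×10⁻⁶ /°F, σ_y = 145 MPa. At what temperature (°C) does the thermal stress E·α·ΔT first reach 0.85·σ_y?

81.6 °C

α = 9.23×10⁻⁶/°F × 9/5 = 16.6×10⁻⁶/K.
E·α·ΔT = 123.2 MPa ⇒ ΔT = 123.2 / (119.0×10³ × 16.6×10⁻⁶) = 62.34 K.
T = 19.3 + 62.34 = 81.64 °C.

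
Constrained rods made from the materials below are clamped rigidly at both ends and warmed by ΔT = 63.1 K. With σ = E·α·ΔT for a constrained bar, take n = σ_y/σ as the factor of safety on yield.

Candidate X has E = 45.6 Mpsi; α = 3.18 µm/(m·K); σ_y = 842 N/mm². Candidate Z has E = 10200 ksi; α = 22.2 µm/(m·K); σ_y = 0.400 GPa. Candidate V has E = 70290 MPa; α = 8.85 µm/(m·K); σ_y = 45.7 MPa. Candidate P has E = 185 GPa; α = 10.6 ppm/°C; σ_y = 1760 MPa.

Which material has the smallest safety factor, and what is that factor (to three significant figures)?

With everything in SI (GPa, ×10⁻⁶/K, MPa):
  candidate X: E = 314.4, α = 3.18, σ_y = 842.0 → σ = 63.1 MPa, n = 13.3
  candidate Z: E = 70.33, α = 22.2, σ_y = 400.0 → σ = 98.5 MPa, n = 4.06
  candidate V: E = 70.29, α = 8.85, σ_y = 45.70 → σ = 39.3 MPa, n = 1.16
  candidate P: E = 185.0, α = 10.6, σ_y = 1760 → σ = 124 MPa, n = 14.2
Smallest n: candidate V with n = 1.16.

candidate V, n = 1.16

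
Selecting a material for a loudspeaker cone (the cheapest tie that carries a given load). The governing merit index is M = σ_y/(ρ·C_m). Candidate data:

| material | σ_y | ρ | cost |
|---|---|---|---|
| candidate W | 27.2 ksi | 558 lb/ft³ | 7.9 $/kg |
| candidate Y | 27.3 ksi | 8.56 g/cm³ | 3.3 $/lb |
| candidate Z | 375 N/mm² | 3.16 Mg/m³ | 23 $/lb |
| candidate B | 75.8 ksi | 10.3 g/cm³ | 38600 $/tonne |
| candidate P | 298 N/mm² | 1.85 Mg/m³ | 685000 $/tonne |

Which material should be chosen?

Putting every candidate on a common basis:
  candidate W: σ_y = 187.5 MPa, ρ = 8938 kg/m³, cost = 7.900 $/kg
  candidate Y: σ_y = 188.2 MPa, ρ = 8560 kg/m³, cost = 7.275 $/kg
  candidate Z: σ_y = 375.0 MPa, ρ = 3160 kg/m³, cost = 50.71 $/kg
  candidate B: σ_y = 522.6 MPa, ρ = 10300 kg/m³, cost = 38.60 $/kg
  candidate P: σ_y = 298.0 MPa, ρ = 1850 kg/m³, cost = 685.0 $/kg
  candidate Y: M = 3.02 kN·m per $
  candidate W: M = 2.66 kN·m per $
  candidate Z: M = 2.34 kN·m per $
  candidate B: M = 1.31 kN·m per $
  candidate P: M = 0.235 kN·m per $
Candidate Y has the largest M.

candidate Y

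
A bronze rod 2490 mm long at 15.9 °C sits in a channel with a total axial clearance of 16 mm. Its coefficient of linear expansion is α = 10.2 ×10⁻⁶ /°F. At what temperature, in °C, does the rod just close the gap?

366 °C

α = 10.2×10⁻⁶/°F × 9/5 = 18.4×10⁻⁶/K.
α·L₀·ΔT = 16.0 mm ⇒ ΔT = 16.0 / (18.4×10⁻⁶ × 2490.0) = 350.0 K.
T = 15.9 + 350.0 = 365.9 °C.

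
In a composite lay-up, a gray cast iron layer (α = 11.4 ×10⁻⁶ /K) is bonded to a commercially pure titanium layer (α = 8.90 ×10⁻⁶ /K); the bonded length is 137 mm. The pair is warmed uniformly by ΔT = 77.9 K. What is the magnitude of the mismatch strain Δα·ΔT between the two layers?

1.95×10⁻⁴

Δα = |11.4 − 8.90|×10⁻⁶/K = 2.50×10⁻⁶/K.
Mismatch strain = Δα·ΔT = 2.50×10⁻⁶ × 77.9 = 1.95×10⁻⁴.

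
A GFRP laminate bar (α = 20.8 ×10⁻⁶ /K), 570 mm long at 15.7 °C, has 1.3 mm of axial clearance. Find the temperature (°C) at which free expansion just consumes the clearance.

125 °C

α·L₀·ΔT = 1.3 mm ⇒ ΔT = 1.3 / (20.8×10⁻⁶ × 570.0) = 109.6 K.
T = 15.7 + 109.6 = 125.3 °C.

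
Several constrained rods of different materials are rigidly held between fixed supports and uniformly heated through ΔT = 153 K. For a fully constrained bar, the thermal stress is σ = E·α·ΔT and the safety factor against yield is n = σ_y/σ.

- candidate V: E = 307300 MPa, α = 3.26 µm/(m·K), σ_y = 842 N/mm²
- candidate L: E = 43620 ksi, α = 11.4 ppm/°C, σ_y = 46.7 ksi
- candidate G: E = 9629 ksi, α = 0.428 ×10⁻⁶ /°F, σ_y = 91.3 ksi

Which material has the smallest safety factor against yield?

candidate L

In consistent units (E in GPa, α in ×10⁻⁶/K, σ_y in MPa):
  candidate V: E = 307.3, α = 3.26, σ_y = 842.0 → σ = 153 MPa, n = 5.49
  candidate L: E = 300.7, α = 11.4, σ_y = 322.0 → σ = 525 MPa, n = 0.614
  candidate G: E = 66.39, α = 0.770, σ_y = 629.5 → σ = 7.83 MPa, n = 80.4
Candidate L has the lowest safety factor, n = 0.614.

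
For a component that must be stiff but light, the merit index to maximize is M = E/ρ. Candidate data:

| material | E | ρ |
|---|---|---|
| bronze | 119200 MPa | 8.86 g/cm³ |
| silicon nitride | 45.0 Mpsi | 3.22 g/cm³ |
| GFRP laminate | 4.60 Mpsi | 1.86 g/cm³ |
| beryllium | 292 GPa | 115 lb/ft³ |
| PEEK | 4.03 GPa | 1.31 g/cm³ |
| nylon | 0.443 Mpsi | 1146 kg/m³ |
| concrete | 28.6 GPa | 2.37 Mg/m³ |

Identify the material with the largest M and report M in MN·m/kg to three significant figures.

beryllium, M = 159 MN·m/kg

Convert each candidate to consistent units, then evaluate M:
  bronze: E = 119.2 GPa, ρ = 8860 kg/m³
  silicon nitride: E = 310.3 GPa, ρ = 3220 kg/m³
  GFRP laminate: E = 31.72 GPa, ρ = 1860 kg/m³
  beryllium: E = 292.0 GPa, ρ = 1842 kg/m³
  PEEK: E = 4.030 GPa, ρ = 1310 kg/m³
  nylon: E = 3.054 GPa, ρ = 1146 kg/m³
  concrete: E = 28.60 GPa, ρ = 2370 kg/m³
  beryllium: M = 159 MN·m/kg
  silicon nitride: M = 96.4 MN·m/kg
  GFRP laminate: M = 17.1 MN·m/kg
  bronze: M = 13.5 MN·m/kg
  concrete: M = 12.1 MN·m/kg
  PEEK: M = 3.08 MN·m/kg
  nylon: M = 2.67 MN·m/kg
Highest index: beryllium.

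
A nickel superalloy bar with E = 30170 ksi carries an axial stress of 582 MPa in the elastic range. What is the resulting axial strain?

2.80×10⁻³

E = 30170 ksi = 208.0 GPa = 208000 MPa.
ε = σ/E = 582 / 208000 = 2.80×10⁻³.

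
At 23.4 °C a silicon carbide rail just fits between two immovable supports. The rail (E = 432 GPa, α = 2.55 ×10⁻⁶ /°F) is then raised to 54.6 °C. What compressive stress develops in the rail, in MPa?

61.9 MPa

α = 2.55×10⁻⁶/°F × 9/5 = 4.59×10⁻⁶/K.
ΔT = 31.20 K. Constrained thermal stress σ = E·α·ΔT = 432.0×10³ MPa × 4.59×10⁻⁶ × 31.20 = 61.9 MPa (compressive).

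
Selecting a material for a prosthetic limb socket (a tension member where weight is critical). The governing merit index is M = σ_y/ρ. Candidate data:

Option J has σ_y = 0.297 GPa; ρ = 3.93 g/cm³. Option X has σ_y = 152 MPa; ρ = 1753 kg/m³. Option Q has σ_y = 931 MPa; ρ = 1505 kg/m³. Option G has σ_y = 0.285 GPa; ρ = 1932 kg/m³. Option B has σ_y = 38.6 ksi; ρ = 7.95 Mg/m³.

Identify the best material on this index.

option Q

After converting to SI:
  option J: σ_y = 297.0 MPa, ρ = 3930 kg/m³
  option X: σ_y = 152.0 MPa, ρ = 1753 kg/m³
  option Q: σ_y = 931.0 MPa, ρ = 1505 kg/m³
  option G: σ_y = 285.0 MPa, ρ = 1932 kg/m³
  option B: σ_y = 266.1 MPa, ρ = 7950 kg/m³
  option Q: M = 619 kN·m/kg
  option G: M = 148 kN·m/kg
  option X: M = 86.7 kN·m/kg
  option J: M = 75.6 kN·m/kg
  option B: M = 33.5 kN·m/kg
Highest index: option Q.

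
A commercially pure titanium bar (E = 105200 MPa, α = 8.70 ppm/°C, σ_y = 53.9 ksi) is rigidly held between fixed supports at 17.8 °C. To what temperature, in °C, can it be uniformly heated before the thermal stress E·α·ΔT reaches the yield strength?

E = 105200 MPa = 105.2 GPa.
σ_y = 53.9 ksi = 371.6 MPa.
E·α·ΔT = 371.6 MPa ⇒ ΔT = 371.6 / (105.2×10³ × 8.70×10⁻⁶) = 406.0 K.
T = 17.8 + 406.0 = 423.8 °C.

424 °C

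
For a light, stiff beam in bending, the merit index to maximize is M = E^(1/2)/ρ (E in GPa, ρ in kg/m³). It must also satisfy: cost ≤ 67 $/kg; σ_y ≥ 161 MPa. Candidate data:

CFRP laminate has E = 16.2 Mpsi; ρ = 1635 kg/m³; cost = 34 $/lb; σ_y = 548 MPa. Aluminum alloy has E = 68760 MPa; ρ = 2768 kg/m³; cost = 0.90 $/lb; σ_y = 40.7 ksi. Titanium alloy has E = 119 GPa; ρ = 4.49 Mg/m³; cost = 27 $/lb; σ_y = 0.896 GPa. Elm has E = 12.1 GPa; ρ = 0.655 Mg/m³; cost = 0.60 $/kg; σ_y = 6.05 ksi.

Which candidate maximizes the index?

aluminum alloy

Screen on constraints: cost ≤ 67 $/kg; σ_y ≥ 161 MPa. Survivors: aluminum alloy, titanium alloy.
Convert each candidate to consistent units, then evaluate M:
  aluminum alloy: E = 68.76 GPa, ρ = 2768 kg/m³
  titanium alloy: E = 119.0 GPa, ρ = 4490 kg/m³
  aluminum alloy: M = 3.00×10⁻³
  titanium alloy: M = 2.43×10⁻³
The maximum is for aluminum alloy.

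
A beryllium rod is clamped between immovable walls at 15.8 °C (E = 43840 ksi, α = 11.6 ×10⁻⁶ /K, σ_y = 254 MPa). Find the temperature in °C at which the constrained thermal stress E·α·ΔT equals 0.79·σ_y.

73.0 °C

E = 43840 ksi = 302.3 GPa.
E·α·ΔT = 200.7 MPa ⇒ ΔT = 200.7 / (302.3×10³ × 11.6×10⁻⁶) = 57.23 K.
T = 15.8 + 57.23 = 73.03 °C.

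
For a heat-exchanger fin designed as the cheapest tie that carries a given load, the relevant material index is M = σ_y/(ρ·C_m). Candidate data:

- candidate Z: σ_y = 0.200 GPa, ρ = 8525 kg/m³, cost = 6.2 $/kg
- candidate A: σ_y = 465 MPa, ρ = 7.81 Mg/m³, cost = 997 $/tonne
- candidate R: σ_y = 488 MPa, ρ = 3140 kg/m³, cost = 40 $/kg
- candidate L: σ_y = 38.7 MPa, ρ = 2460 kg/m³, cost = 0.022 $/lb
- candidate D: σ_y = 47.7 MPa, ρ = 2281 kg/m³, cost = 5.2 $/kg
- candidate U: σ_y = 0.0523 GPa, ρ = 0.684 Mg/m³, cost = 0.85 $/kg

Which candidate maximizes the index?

candidate L

Normalizing units and computing the index:
  candidate Z: σ_y = 200.0 MPa, ρ = 8525 kg/m³, cost = 6.200 $/kg
  candidate A: σ_y = 465.0 MPa, ρ = 7810 kg/m³, cost = 0.9970 $/kg
  candidate R: σ_y = 488.0 MPa, ρ = 3140 kg/m³, cost = 40.00 $/kg
  candidate L: σ_y = 38.70 MPa, ρ = 2460 kg/m³, cost = 0.04850 $/kg
  candidate D: σ_y = 47.70 MPa, ρ = 2281 kg/m³, cost = 5.200 $/kg
  candidate U: σ_y = 52.30 MPa, ρ = 684.0 kg/m³, cost = 0.8500 $/kg
  candidate L: M = 324 kN·m per $
  candidate U: M = 90.0 kN·m per $
  candidate A: M = 59.7 kN·m per $
  candidate D: M = 4.02 kN·m per $
  candidate R: M = 3.89 kN·m per $
  candidate Z: M = 3.78 kN·m per $
Highest index: candidate L.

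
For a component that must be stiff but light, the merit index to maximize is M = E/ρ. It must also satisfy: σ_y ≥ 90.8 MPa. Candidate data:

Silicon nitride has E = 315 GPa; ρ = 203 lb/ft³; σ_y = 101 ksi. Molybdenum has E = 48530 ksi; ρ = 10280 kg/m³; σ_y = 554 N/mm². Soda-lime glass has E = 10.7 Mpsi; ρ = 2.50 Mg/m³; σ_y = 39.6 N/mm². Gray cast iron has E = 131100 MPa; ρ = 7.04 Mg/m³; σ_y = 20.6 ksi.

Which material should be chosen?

Screen on constraints: σ_y ≥ 90.8 MPa. Survivors: silicon nitride, molybdenum, gray cast iron.
Normalizing units and computing the index:
  silicon nitride: E = 315.0 GPa, ρ = 3252 kg/m³
  molybdenum: E = 334.6 GPa, ρ = 10280 kg/m³
  gray cast iron: E = 131.1 GPa, ρ = 7040 kg/m³
  silicon nitride: M = 96.9 MN·m/kg
  molybdenum: M = 32.5 MN·m/kg
  gray cast iron: M = 18.6 MN·m/kg
Silicon nitride ranks first.

silicon nitride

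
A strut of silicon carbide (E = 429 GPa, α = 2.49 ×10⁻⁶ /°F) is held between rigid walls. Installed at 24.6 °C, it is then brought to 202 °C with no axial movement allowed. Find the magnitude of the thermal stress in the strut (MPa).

341 MPa

α = 2.49×10⁻⁶/°F × 9/5 = 4.48×10⁻⁶/K.
ΔT = 177.4 K. Constrained thermal stress σ = E·α·ΔT = 429.0×10³ MPa × 4.48×10⁻⁶ × 177.4 = 341 MPa (compressive).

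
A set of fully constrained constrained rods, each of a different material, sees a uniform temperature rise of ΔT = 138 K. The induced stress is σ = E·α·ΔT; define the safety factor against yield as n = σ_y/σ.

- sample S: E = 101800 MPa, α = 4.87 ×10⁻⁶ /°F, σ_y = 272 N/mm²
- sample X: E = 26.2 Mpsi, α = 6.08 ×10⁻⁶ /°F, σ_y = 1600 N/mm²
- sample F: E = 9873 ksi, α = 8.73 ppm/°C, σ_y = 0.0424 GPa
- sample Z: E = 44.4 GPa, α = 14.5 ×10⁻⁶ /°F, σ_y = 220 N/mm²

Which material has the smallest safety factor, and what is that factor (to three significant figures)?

Per material, after unit conversion:
  sample S: E = 101.8, α = 8.77, σ_y = 272.0 → σ = 123 MPa, n = 2.21
  sample X: E = 180.6, α = 10.9, σ_y = 1600 → σ = 273 MPa, n = 5.86
  sample F: E = 68.07, α = 8.73, σ_y = 42.40 → σ = 82.0 MPa, n = 0.517
  sample Z: E = 44.40, α = 26.1, σ_y = 220.0 → σ = 160 MPa, n = 1.38
The minimum is sample F at n = 0.517.

sample F, n = 0.517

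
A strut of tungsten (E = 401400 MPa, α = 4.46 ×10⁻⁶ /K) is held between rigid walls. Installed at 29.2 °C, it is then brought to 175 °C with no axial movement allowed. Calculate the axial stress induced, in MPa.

261 MPa

E = 401400 MPa = 401.4 GPa.
ΔT = 145.8 K. Constrained thermal stress σ = E·α·ΔT = 401.4×10³ MPa × 4.46×10⁻⁶ × 145.8 = 261 MPa (compressive).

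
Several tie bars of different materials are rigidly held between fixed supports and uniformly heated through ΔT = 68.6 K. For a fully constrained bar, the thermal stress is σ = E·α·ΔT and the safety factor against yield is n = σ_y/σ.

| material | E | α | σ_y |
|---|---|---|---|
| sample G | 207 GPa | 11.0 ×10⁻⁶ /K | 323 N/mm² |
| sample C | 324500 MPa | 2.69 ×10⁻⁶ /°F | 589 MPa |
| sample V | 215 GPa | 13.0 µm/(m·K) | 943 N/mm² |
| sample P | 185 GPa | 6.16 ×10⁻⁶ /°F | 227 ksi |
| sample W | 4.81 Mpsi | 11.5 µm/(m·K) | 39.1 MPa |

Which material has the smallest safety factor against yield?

With everything in SI (GPa, ×10⁻⁶/K, MPa):
  sample G: E = 207.0, α = 11.0, σ_y = 323.0 → σ = 156 MPa, n = 2.07
  sample C: E = 324.5, α = 4.84, σ_y = 589.0 → σ = 108 MPa, n = 5.46
  sample V: E = 215.0, α = 13.0, σ_y = 943.0 → σ = 192 MPa, n = 4.92
  sample P: E = 185.0, α = 11.1, σ_y = 1565 → σ = 141 MPa, n = 11.1
  sample W: E = 33.16, α = 11.5, σ_y = 39.10 → σ = 26.2 MPa, n = 1.49
Sample W has the lowest safety factor, n = 1.49.

sample W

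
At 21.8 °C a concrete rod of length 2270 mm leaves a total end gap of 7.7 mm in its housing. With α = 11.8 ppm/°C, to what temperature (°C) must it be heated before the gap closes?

α·L₀·ΔT = 7.7 mm ⇒ ΔT = 7.7 / (11.8×10⁻⁶ × 2270.0) = 287.5 K.
T = 21.8 + 287.5 = 309.3 °C.

309 °C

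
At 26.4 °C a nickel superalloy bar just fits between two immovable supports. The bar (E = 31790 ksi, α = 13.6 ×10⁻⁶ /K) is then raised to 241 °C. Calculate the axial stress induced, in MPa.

E = 31790 ksi = 219.2 GPa.
ΔT = 214.6 K. Constrained thermal stress σ = E·α·ΔT = 219.2×10³ MPa × 13.6×10⁻⁶ × 214.6 = 640 MPa (compressive).

640 MPa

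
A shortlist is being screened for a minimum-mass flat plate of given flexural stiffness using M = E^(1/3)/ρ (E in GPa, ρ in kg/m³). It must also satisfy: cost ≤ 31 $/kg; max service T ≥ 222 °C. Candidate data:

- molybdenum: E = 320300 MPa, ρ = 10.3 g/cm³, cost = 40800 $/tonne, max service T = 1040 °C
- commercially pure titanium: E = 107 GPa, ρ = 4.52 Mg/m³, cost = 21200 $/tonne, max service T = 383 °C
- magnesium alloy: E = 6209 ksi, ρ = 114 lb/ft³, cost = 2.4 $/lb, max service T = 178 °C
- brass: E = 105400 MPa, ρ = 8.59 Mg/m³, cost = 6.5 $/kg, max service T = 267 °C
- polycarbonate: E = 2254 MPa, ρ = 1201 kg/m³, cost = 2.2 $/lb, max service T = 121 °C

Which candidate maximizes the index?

commercially pure titanium

Screen on constraints: cost ≤ 31 $/kg; max service T ≥ 222 °C. Survivors: commercially pure titanium, brass.
Putting every candidate on a common basis:
  commercially pure titanium: E = 107.0 GPa, ρ = 4520 kg/m³
  brass: E = 105.4 GPa, ρ = 8590 kg/m³
  commercially pure titanium: M = 1.05×10⁻³
  brass: M = 0.550×10⁻³
Commercially pure titanium has the largest M.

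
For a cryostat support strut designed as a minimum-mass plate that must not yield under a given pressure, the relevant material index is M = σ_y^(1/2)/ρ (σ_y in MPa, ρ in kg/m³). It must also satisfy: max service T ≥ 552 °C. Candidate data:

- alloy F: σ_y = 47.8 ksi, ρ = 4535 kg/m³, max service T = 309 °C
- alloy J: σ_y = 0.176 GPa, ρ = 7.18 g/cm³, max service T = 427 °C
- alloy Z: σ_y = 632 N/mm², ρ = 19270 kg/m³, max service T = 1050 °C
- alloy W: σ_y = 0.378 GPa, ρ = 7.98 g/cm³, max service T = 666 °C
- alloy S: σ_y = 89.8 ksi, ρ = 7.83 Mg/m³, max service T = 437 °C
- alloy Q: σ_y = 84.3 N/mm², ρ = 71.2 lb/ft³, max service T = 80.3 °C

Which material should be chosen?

Screen on constraints: max service T ≥ 552 °C. Survivors: alloy Z, alloy W.
In SI units:
  alloy Z: σ_y = 632.0 MPa, ρ = 19270 kg/m³
  alloy W: σ_y = 378.0 MPa, ρ = 7980 kg/m³
  alloy W: M = 2.44×10⁻³
  alloy Z: M = 1.30×10⁻³
Highest index: alloy W.

alloy W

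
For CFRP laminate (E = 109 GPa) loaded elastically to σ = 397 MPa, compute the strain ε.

3.64×10⁻³

ε = σ/E = 397 / 109000 = 3.64×10⁻³.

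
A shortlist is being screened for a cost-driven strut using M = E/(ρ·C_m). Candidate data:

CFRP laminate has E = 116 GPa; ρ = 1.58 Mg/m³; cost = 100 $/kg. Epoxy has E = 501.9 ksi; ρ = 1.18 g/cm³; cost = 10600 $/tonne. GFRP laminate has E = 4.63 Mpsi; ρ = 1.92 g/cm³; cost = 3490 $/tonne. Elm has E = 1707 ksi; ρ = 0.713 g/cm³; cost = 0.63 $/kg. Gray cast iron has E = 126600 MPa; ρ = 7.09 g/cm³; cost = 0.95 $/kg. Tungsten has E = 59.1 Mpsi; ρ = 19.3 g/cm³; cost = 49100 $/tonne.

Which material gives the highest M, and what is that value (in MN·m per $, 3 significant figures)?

Putting every candidate on a common basis:
  CFRP laminate: E = 116.0 GPa, ρ = 1580 kg/m³, cost = 100.0 $/kg
  epoxy: E = 3.460 GPa, ρ = 1180 kg/m³, cost = 10.60 $/kg
  GFRP laminate: E = 31.92 GPa, ρ = 1920 kg/m³, cost = 3.490 $/kg
  elm: E = 11.77 GPa, ρ = 713.0 kg/m³, cost = 0.6300 $/kg
  gray cast iron: E = 126.6 GPa, ρ = 7090 kg/m³, cost = 0.9500 $/kg
  tungsten: E = 407.5 GPa, ρ = 19300 kg/m³, cost = 49.10 $/kg
  elm: M = 26.2 MN·m per $
  gray cast iron: M = 18.8 MN·m per $
  GFRP laminate: M = 4.76 MN·m per $
  CFRP laminate: M = 0.734 MN·m per $
  tungsten: M = 0.430 MN·m per $
  epoxy: M = 0.277 MN·m per $
Elm ranks first.

elm, M = 26.2 MN·m per $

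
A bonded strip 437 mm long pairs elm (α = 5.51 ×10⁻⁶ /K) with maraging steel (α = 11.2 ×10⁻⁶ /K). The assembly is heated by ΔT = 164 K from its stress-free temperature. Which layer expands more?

α(elm) = 5.51×10⁻⁶/K vs α(maraging steel) = 11.2×10⁻⁶/K.
Higher α expands more for the same ΔT: maraging steel.

maraging steel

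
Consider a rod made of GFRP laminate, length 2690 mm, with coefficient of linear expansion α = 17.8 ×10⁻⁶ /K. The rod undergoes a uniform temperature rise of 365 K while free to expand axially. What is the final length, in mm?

ΔL = α·L₀·ΔT = 17.8×10⁻⁶ × 2690 mm × 365.0 K = 17.5 mm.
L = L₀ + ΔL = 2690 + 17.5 = 2707.5 mm.

2707.5 mm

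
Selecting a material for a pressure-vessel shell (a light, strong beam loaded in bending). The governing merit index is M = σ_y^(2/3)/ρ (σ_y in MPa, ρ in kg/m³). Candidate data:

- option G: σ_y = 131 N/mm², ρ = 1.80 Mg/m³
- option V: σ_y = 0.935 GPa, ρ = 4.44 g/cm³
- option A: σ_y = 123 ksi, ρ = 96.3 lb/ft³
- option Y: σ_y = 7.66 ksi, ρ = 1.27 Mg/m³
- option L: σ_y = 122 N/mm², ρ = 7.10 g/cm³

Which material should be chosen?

Convert each candidate to consistent units, then evaluate M:
  option G: σ_y = 131.0 MPa, ρ = 1800 kg/m³
  option V: σ_y = 935.0 MPa, ρ = 4440 kg/m³
  option A: σ_y = 848.1 MPa, ρ = 1543 kg/m³
  option Y: σ_y = 52.81 MPa, ρ = 1270 kg/m³
  option L: σ_y = 122.0 MPa, ρ = 7100 kg/m³
  option A: M = 58.1×10⁻³
  option V: M = 21.5×10⁻³
  option G: M = 14.3×10⁻³
  option Y: M = 11.1×10⁻³
  option L: M = 3.46×10⁻³
The maximum is for option A.

option A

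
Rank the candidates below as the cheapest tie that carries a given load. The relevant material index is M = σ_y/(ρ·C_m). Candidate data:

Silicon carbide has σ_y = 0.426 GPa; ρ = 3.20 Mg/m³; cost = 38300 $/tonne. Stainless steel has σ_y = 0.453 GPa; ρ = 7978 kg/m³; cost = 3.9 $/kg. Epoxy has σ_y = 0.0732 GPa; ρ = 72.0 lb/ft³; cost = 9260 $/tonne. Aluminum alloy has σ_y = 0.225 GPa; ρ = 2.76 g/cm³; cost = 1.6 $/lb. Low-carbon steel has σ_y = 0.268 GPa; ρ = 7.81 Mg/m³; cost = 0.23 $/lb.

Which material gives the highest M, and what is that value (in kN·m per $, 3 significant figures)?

Putting every candidate on a common basis:
  silicon carbide: σ_y = 426.0 MPa, ρ = 3200 kg/m³, cost = 38.30 $/kg
  stainless steel: σ_y = 453.0 MPa, ρ = 7978 kg/m³, cost = 3.900 $/kg
  epoxy: σ_y = 73.20 MPa, ρ = 1153 kg/m³, cost = 9.260 $/kg
  aluminum alloy: σ_y = 225.0 MPa, ρ = 2760 kg/m³, cost = 3.527 $/kg
  low-carbon steel: σ_y = 268.0 MPa, ρ = 7810 kg/m³, cost = 0.5071 $/kg
  low-carbon steel: M = 67.7 kN·m per $
  aluminum alloy: M = 23.1 kN·m per $
  stainless steel: M = 14.6 kN·m per $
  epoxy: M = 6.85 kN·m per $
  silicon carbide: M = 3.48 kN·m per $
Low-carbon steel ranks first.

low-carbon steel, M = 67.7 kN·m per $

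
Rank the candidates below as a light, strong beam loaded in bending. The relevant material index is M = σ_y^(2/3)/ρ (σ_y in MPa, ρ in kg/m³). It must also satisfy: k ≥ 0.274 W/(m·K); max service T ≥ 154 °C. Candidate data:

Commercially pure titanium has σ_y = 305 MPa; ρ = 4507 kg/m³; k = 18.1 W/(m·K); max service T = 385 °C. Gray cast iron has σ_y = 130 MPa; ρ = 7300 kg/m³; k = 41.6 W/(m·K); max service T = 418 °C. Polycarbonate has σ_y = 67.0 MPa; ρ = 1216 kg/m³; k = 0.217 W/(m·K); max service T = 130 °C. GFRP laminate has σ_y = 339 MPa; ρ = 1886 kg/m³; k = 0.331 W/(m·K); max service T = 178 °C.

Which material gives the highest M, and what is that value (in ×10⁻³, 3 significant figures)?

Screen on constraints: k ≥ 0.274 W/(m·K); max service T ≥ 154 °C. Survivors: commercially pure titanium, gray cast iron, GFRP laminate.
Computing M directly (units already consistent):
  GFRP laminate: M = 25.8×10⁻³
  commercially pure titanium: M = 10.1×10⁻³
  gray cast iron: M = 3.52×10⁻³
The maximum is for GFRP laminate.

GFRP laminate, M = 25.8×10⁻³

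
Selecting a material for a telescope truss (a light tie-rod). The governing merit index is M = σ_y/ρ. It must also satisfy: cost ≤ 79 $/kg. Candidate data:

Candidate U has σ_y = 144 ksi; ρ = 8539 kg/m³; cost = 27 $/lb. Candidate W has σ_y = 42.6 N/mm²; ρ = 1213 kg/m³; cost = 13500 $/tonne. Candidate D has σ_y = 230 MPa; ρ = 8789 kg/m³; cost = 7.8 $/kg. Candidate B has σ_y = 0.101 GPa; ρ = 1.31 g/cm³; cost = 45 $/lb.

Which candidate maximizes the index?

Screen on constraints: cost ≤ 79 $/kg. Survivors: candidate U, candidate W, candidate D.
Convert each candidate to consistent units, then evaluate M:
  candidate U: σ_y = 992.8 MPa, ρ = 8539 kg/m³
  candidate W: σ_y = 42.60 MPa, ρ = 1213 kg/m³
  candidate D: σ_y = 230.0 MPa, ρ = 8789 kg/m³
  candidate U: M = 116 kN·m/kg
  candidate W: M = 35.1 kN·m/kg
  candidate D: M = 26.2 kN·m/kg
Candidate U ranks first.

candidate U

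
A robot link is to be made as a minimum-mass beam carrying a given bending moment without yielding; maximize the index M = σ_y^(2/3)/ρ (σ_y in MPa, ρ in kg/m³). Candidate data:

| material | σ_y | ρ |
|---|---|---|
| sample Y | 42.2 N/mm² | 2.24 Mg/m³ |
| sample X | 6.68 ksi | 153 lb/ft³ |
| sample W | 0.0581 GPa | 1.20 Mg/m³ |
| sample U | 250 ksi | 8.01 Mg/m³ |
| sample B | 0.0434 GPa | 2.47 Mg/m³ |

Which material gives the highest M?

sample U

In SI units:
  sample Y: σ_y = 42.20 MPa, ρ = 2240 kg/m³
  sample X: σ_y = 46.06 MPa, ρ = 2451 kg/m³
  sample W: σ_y = 58.10 MPa, ρ = 1200 kg/m³
  sample U: σ_y = 1724 MPa, ρ = 8010 kg/m³
  sample B: σ_y = 43.40 MPa, ρ = 2470 kg/m³
  sample U: M = 17.9×10⁻³
  sample W: M = 12.5×10⁻³
  sample Y: M = 5.41×10⁻³
  sample X: M = 5.24×10⁻³
  sample B: M = 5.00×10⁻³
Highest index: sample U.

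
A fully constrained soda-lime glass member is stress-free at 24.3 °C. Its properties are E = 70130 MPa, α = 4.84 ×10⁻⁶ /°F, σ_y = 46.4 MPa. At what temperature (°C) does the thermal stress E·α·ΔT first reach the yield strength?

100 °C

E = 70130 MPa = 70.13 GPa.
α = 4.84×10⁻⁶/°F × 9/5 = 8.71×10⁻⁶/K.
E·α·ΔT = 46.40 MPa ⇒ ΔT = 46.40 / (70.13×10³ × 8.71×10⁻⁶) = 75.94 K.
T = 24.3 + 75.94 = 100.2 °C.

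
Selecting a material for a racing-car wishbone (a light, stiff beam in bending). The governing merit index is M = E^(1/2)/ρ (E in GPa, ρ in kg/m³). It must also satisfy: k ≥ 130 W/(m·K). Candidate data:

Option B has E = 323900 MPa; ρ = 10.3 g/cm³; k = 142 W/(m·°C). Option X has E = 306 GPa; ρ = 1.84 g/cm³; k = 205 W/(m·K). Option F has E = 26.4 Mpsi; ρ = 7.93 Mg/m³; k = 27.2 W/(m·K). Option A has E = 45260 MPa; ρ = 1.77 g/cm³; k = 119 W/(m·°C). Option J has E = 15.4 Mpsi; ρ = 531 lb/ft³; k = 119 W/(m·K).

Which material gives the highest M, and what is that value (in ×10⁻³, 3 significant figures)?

Screen on constraints: k ≥ 130 W/(m·K). Survivors: option B, option X.
Normalizing units and computing the index:
  option B: E = 323.9 GPa, ρ = 10300 kg/m³
  option X: E = 306.0 GPa, ρ = 1840 kg/m³
  option X: M = 9.51×10⁻³
  option B: M = 1.75×10⁻³
Option X has the largest M.

option X, M = 9.51×10⁻³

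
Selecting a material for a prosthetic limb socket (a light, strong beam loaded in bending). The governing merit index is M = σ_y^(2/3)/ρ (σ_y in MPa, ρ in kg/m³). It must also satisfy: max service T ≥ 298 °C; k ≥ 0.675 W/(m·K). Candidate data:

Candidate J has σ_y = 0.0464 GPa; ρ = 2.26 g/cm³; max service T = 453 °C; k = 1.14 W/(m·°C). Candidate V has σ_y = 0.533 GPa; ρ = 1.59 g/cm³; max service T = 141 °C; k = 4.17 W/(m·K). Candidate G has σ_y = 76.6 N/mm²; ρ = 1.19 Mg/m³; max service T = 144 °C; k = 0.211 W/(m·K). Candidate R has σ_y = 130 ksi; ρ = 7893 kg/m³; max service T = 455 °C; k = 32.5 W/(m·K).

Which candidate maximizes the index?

candidate R

Screen on constraints: max service T ≥ 298 °C; k ≥ 0.675 W/(m·K). Survivors: candidate J, candidate R.
Convert each candidate to consistent units, then evaluate M:
  candidate J: σ_y = 46.40 MPa, ρ = 2260 kg/m³
  candidate R: σ_y = 896.3 MPa, ρ = 7893 kg/m³
  candidate R: M = 11.8×10⁻³
  candidate J: M = 5.71×10⁻³
The maximum is for candidate R.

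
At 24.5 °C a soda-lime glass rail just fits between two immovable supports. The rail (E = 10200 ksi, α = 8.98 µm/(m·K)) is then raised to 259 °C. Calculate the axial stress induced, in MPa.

148 MPa

E = 10200 ksi = 70.33 GPa.
ΔT = 234.5 K. Constrained thermal stress σ = E·α·ΔT = 70.33×10³ MPa × 8.98×10⁻⁶ × 234.5 = 148 MPa (compressive).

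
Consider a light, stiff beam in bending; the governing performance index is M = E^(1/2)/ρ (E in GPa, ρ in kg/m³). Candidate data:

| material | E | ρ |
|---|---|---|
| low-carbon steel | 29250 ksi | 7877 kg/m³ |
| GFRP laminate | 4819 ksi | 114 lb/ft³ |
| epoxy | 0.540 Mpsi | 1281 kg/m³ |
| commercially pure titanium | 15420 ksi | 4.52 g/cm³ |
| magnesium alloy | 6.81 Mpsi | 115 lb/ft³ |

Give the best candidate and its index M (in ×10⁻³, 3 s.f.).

Putting every candidate on a common basis:
  low-carbon steel: E = 201.7 GPa, ρ = 7877 kg/m³
  GFRP laminate: E = 33.23 GPa, ρ = 1826 kg/m³
  epoxy: E = 3.723 GPa, ρ = 1281 kg/m³
  commercially pure titanium: E = 106.3 GPa, ρ = 4520 kg/m³
  magnesium alloy: E = 46.95 GPa, ρ = 1842 kg/m³
  magnesium alloy: M = 3.72×10⁻³
  GFRP laminate: M = 3.16×10⁻³
  commercially pure titanium: M = 2.28×10⁻³
  low-carbon steel: M = 1.80×10⁻³
  epoxy: M = 1.51×10⁻³
Highest index: magnesium alloy.

magnesium alloy, M = 3.72×10⁻³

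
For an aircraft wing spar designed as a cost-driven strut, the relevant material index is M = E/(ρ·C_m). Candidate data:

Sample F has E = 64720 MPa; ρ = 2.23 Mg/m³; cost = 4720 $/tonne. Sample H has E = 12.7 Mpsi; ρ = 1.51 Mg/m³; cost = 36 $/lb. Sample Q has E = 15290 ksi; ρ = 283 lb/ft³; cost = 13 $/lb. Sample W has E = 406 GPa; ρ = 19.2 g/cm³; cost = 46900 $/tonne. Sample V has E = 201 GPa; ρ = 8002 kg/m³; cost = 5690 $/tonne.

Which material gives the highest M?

sample F

In SI units:
  sample F: E = 64.72 GPa, ρ = 2230 kg/m³, cost = 4.720 $/kg
  sample H: E = 87.56 GPa, ρ = 1510 kg/m³, cost = 79.37 $/kg
  sample Q: E = 105.4 GPa, ρ = 4533 kg/m³, cost = 28.66 $/kg
  sample W: E = 406.0 GPa, ρ = 19200 kg/m³, cost = 46.90 $/kg
  sample V: E = 201.0 GPa, ρ = 8002 kg/m³, cost = 5.690 $/kg
  sample F: M = 6.15 MN·m per $
  sample V: M = 4.41 MN·m per $
  sample Q: M = 0.811 MN·m per $
  sample H: M = 0.731 MN·m per $
  sample W: M = 0.451 MN·m per $
Highest index: sample F.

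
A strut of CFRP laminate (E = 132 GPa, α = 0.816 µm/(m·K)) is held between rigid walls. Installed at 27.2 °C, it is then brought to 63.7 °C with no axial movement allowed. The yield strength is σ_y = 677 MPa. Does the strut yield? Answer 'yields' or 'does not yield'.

ΔT = 36.50 K. Constrained thermal stress σ = E·α·ΔT = 132.0×10³ MPa × 0.816×10⁻⁶ × 36.50 = 3.93 MPa (compressive).
Compare to σ_y = 677 MPa: σ < σ_y, so it does not yield.

does not yield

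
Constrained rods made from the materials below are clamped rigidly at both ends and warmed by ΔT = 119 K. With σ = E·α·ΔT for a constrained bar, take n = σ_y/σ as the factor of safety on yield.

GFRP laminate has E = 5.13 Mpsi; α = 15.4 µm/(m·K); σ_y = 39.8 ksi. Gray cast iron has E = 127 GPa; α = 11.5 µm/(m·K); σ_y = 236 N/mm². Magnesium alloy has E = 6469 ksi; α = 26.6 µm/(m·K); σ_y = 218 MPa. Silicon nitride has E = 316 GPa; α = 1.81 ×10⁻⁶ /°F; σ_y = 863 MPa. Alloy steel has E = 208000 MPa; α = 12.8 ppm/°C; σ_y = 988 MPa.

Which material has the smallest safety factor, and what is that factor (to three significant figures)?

Converting E to GPa, α to ×10⁻⁶/K, σ_y to MPa, then σ and n for each:
  GFRP laminate: E = 35.37, α = 15.4, σ_y = 274.4 → σ = 64.8 MPa, n = 4.23
  gray cast iron: E = 127.0, α = 11.5, σ_y = 236.0 → σ = 174 MPa, n = 1.36
  magnesium alloy: E = 44.60, α = 26.6, σ_y = 218.0 → σ = 141 MPa, n = 1.54
  silicon nitride: E = 316.0, α = 3.26, σ_y = 863.0 → σ = 123 MPa, n = 7.04
  alloy steel: E = 208.0, α = 12.8, σ_y = 988.0 → σ = 317 MPa, n = 3.12
Gray cast iron has the lowest safety factor, n = 1.36.

gray cast iron, n = 1.36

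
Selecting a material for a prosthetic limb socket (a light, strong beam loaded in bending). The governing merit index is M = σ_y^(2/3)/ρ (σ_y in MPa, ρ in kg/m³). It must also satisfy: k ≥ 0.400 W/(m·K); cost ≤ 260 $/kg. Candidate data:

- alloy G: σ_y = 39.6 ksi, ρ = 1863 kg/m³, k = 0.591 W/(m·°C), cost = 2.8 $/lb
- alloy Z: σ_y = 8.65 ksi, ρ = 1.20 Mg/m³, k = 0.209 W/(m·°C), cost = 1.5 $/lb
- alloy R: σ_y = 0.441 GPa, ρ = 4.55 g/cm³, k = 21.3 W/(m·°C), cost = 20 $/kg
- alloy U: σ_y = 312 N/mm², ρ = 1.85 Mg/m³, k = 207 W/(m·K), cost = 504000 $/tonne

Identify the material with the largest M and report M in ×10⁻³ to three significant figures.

alloy G, M = 22.6×10⁻³

Screen on constraints: k ≥ 0.400 W/(m·K); cost ≤ 260 $/kg. Survivors: alloy G, alloy R.
Normalizing units and computing the index:
  alloy G: σ_y = 273.0 MPa, ρ = 1863 kg/m³
  alloy R: σ_y = 441.0 MPa, ρ = 4550 kg/m³
  alloy G: M = 22.6×10⁻³
  alloy R: M = 12.7×10⁻³
The maximum is for alloy G.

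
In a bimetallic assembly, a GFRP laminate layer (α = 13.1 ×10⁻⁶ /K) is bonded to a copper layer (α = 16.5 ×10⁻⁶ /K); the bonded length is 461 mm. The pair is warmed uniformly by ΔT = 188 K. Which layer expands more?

copper

α(GFRP laminate) = 13.1×10⁻⁶/K vs α(copper) = 16.5×10⁻⁶/K.
Higher α expands more for the same ΔT: copper.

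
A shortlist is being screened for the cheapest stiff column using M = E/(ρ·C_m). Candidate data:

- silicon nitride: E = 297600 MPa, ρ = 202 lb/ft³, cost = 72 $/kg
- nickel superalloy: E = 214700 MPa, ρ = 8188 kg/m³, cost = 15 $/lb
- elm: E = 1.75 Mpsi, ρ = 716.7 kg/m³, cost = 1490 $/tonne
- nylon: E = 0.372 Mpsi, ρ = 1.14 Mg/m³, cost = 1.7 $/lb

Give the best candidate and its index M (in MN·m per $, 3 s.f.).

Normalizing units and computing the index:
  silicon nitride: E = 297.6 GPa, ρ = 3236 kg/m³, cost = 72.00 $/kg
  nickel superalloy: E = 214.7 GPa, ρ = 8188 kg/m³, cost = 33.07 $/kg
  elm: E = 12.07 GPa, ρ = 716.7 kg/m³, cost = 1.490 $/kg
  nylon: E = 2.565 GPa, ρ = 1140 kg/m³, cost = 3.748 $/kg
  elm: M = 11.3 MN·m per $
  silicon nitride: M = 1.28 MN·m per $
  nickel superalloy: M = 0.793 MN·m per $
  nylon: M = 0.600 MN·m per $
Highest index: elm.

elm, M = 11.3 MN·m per $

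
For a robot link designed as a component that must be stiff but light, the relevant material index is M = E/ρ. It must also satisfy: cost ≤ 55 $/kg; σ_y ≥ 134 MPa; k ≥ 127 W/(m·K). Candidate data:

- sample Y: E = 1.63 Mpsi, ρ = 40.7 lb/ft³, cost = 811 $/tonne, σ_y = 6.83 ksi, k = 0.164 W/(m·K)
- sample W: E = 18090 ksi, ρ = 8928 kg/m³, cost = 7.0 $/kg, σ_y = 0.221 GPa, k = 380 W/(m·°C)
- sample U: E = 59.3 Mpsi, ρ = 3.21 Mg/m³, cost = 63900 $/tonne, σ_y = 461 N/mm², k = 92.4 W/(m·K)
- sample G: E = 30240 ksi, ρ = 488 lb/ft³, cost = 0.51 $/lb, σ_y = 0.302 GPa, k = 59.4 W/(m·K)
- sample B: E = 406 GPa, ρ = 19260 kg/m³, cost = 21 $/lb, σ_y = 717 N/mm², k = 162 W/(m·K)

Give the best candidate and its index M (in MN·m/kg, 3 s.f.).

Screen on constraints: cost ≤ 55 $/kg; σ_y ≥ 134 MPa; k ≥ 127 W/(m·K). Survivors: sample W, sample B.
Putting every candidate on a common basis:
  sample W: E = 124.7 GPa, ρ = 8928 kg/m³
  sample B: E = 406.0 GPa, ρ = 19260 kg/m³
  sample B: M = 21.1 MN·m/kg
  sample W: M = 14.0 MN·m/kg
Sample B has the largest M.

sample B, M = 21.1 MN·m/kg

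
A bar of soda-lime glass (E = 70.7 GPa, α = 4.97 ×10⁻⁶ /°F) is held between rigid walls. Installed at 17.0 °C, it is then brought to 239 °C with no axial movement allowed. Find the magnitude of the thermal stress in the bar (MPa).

α = 4.97×10⁻⁶/°F × 9/5 = 8.95×10⁻⁶/K.
ΔT = 222.0 K. Constrained thermal stress σ = E·α·ΔT = 70.70×10³ MPa × 8.95×10⁻⁶ × 222.0 = 140 MPa (compressive).

140 MPa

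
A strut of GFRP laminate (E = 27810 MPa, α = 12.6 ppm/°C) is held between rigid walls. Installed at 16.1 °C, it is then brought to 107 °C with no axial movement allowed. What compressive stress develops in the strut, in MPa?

31.9 MPa

E = 27810 MPa = 27.81 GPa.
ΔT = 90.90 K. Constrained thermal stress σ = E·α·ΔT = 27.81×10³ MPa × 12.6×10⁻⁶ × 90.90 = 31.9 MPa (compressive).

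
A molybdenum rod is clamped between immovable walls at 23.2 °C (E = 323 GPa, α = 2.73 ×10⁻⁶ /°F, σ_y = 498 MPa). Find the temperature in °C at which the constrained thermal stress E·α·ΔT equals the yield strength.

337 °C

α = 2.73×10⁻⁶/°F × 9/5 = 4.91×10⁻⁶/K.
E·α·ΔT = 498.0 MPa ⇒ ΔT = 498.0 / (323.0×10³ × 4.91×10⁻⁶) = 313.8 K.
T = 23.2 + 313.8 = 337.0 °C.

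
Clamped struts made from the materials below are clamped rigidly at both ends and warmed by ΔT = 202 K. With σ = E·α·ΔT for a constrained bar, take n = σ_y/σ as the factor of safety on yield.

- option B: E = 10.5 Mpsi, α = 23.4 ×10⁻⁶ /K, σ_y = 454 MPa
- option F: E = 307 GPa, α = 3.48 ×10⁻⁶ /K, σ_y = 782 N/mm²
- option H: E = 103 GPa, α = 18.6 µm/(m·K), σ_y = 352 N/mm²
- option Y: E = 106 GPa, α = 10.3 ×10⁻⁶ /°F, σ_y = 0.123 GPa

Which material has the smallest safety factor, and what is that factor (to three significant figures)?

With everything in SI (GPa, ×10⁻⁶/K, MPa):
  option B: E = 72.39, α = 23.4, σ_y = 454.0 → σ = 342 MPa, n = 1.33
  option F: E = 307.0, α = 3.48, σ_y = 782.0 → σ = 216 MPa, n = 3.62
  option H: E = 103.0, α = 18.6, σ_y = 352.0 → σ = 387 MPa, n = 0.910
  option Y: E = 106.0, α = 18.5, σ_y = 123.0 → σ = 397 MPa, n = 0.310
The minimum is option Y at n = 0.310.

option Y, n = 0.310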